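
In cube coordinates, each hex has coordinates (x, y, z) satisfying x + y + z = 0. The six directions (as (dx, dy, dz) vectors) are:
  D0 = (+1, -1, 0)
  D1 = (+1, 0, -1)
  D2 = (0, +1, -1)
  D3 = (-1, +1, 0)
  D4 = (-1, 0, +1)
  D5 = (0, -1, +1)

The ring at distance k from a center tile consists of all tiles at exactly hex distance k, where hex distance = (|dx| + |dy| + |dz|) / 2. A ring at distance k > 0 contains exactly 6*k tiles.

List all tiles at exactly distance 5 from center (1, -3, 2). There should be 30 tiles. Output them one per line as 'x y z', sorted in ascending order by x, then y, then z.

Walk ring at distance 5 from (1, -3, 2):
Start at center + D4*5 = (-4, -3, 7)
  hex 0: (-4, -3, 7)
  hex 1: (-3, -4, 7)
  hex 2: (-2, -5, 7)
  hex 3: (-1, -6, 7)
  hex 4: (0, -7, 7)
  hex 5: (1, -8, 7)
  hex 6: (2, -8, 6)
  hex 7: (3, -8, 5)
  hex 8: (4, -8, 4)
  hex 9: (5, -8, 3)
  hex 10: (6, -8, 2)
  hex 11: (6, -7, 1)
  hex 12: (6, -6, 0)
  hex 13: (6, -5, -1)
  hex 14: (6, -4, -2)
  hex 15: (6, -3, -3)
  hex 16: (5, -2, -3)
  hex 17: (4, -1, -3)
  hex 18: (3, 0, -3)
  hex 19: (2, 1, -3)
  hex 20: (1, 2, -3)
  hex 21: (0, 2, -2)
  hex 22: (-1, 2, -1)
  hex 23: (-2, 2, 0)
  hex 24: (-3, 2, 1)
  hex 25: (-4, 2, 2)
  hex 26: (-4, 1, 3)
  hex 27: (-4, 0, 4)
  hex 28: (-4, -1, 5)
  hex 29: (-4, -2, 6)
Sorted: 30 hexes.

Answer: -4 -3 7
-4 -2 6
-4 -1 5
-4 0 4
-4 1 3
-4 2 2
-3 -4 7
-3 2 1
-2 -5 7
-2 2 0
-1 -6 7
-1 2 -1
0 -7 7
0 2 -2
1 -8 7
1 2 -3
2 -8 6
2 1 -3
3 -8 5
3 0 -3
4 -8 4
4 -1 -3
5 -8 3
5 -2 -3
6 -8 2
6 -7 1
6 -6 0
6 -5 -1
6 -4 -2
6 -3 -3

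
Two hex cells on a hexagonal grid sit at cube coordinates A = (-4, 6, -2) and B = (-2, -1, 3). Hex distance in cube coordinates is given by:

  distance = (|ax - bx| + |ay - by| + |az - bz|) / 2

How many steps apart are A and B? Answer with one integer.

Answer: 7

Derivation:
|ax - bx| = |-4 - (-2)| = 2
|ay - by| = |6 - (-1)| = 7
|az - bz| = |-2 - 3| = 5
distance = (2 + 7 + 5) / 2 = 14 / 2 = 7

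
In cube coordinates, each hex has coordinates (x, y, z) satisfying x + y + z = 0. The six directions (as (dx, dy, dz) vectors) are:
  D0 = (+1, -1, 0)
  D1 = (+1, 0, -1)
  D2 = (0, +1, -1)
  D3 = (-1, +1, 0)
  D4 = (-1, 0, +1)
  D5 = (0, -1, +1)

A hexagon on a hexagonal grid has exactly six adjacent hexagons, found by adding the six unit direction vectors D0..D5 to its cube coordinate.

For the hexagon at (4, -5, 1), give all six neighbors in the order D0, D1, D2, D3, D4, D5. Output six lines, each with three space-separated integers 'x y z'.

Answer: 5 -6 1
5 -5 0
4 -4 0
3 -4 1
3 -5 2
4 -6 2

Derivation:
Center: (4, -5, 1). Add each direction:
  D0: (4, -5, 1) + (1, -1, 0) = (5, -6, 1)
  D1: (4, -5, 1) + (1, 0, -1) = (5, -5, 0)
  D2: (4, -5, 1) + (0, 1, -1) = (4, -4, 0)
  D3: (4, -5, 1) + (-1, 1, 0) = (3, -4, 1)
  D4: (4, -5, 1) + (-1, 0, 1) = (3, -5, 2)
  D5: (4, -5, 1) + (0, -1, 1) = (4, -6, 2)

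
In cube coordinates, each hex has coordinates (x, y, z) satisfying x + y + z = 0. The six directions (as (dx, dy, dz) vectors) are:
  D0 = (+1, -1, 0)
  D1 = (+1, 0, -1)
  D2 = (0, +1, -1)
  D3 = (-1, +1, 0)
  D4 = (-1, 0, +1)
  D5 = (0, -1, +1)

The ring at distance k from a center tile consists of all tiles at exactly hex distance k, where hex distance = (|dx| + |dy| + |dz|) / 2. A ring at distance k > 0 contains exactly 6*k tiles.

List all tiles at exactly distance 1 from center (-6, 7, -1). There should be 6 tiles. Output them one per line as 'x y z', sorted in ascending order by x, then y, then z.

Walk ring at distance 1 from (-6, 7, -1):
Start at center + D4*1 = (-7, 7, 0)
  hex 0: (-7, 7, 0)
  hex 1: (-6, 6, 0)
  hex 2: (-5, 6, -1)
  hex 3: (-5, 7, -2)
  hex 4: (-6, 8, -2)
  hex 5: (-7, 8, -1)
Sorted: 6 hexes.

Answer: -7 7 0
-7 8 -1
-6 6 0
-6 8 -2
-5 6 -1
-5 7 -2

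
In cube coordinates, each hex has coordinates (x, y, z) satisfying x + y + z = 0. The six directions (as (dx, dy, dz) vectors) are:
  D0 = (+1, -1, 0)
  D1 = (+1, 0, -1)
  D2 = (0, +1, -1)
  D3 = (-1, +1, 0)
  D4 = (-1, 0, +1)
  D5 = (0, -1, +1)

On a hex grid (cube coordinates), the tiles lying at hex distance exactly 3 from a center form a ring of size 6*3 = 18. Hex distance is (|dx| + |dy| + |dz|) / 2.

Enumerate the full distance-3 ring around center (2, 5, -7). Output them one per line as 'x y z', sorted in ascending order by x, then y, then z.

Walk ring at distance 3 from (2, 5, -7):
Start at center + D4*3 = (-1, 5, -4)
  hex 0: (-1, 5, -4)
  hex 1: (0, 4, -4)
  hex 2: (1, 3, -4)
  hex 3: (2, 2, -4)
  hex 4: (3, 2, -5)
  hex 5: (4, 2, -6)
  hex 6: (5, 2, -7)
  hex 7: (5, 3, -8)
  hex 8: (5, 4, -9)
  hex 9: (5, 5, -10)
  hex 10: (4, 6, -10)
  hex 11: (3, 7, -10)
  hex 12: (2, 8, -10)
  hex 13: (1, 8, -9)
  hex 14: (0, 8, -8)
  hex 15: (-1, 8, -7)
  hex 16: (-1, 7, -6)
  hex 17: (-1, 6, -5)
Sorted: 18 hexes.

Answer: -1 5 -4
-1 6 -5
-1 7 -6
-1 8 -7
0 4 -4
0 8 -8
1 3 -4
1 8 -9
2 2 -4
2 8 -10
3 2 -5
3 7 -10
4 2 -6
4 6 -10
5 2 -7
5 3 -8
5 4 -9
5 5 -10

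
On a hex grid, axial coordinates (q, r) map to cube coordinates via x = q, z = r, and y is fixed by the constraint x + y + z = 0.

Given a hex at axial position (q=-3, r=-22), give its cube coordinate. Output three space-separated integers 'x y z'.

x = q = -3
z = r = -22
y = -x - z = -(-3) - (-22) = 25

Answer: -3 25 -22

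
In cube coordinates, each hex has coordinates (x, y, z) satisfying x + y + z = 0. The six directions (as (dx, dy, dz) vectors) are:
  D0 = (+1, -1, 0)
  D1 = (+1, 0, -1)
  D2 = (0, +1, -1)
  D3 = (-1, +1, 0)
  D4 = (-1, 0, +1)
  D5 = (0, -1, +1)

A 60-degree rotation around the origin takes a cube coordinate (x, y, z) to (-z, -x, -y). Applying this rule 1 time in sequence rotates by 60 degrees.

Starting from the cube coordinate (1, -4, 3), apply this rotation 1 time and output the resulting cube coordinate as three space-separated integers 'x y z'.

Answer: -3 -1 4

Derivation:
Start: (1, -4, 3)
Step 1: (1, -4, 3) -> (-(3), -(1), -(-4)) = (-3, -1, 4)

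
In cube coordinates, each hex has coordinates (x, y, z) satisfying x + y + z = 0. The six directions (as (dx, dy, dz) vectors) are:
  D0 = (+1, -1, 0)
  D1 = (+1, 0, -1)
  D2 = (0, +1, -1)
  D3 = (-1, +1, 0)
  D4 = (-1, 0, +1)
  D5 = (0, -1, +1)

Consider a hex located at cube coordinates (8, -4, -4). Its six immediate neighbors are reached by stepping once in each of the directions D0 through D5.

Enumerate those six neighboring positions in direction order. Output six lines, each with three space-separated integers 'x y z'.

Center: (8, -4, -4). Add each direction:
  D0: (8, -4, -4) + (1, -1, 0) = (9, -5, -4)
  D1: (8, -4, -4) + (1, 0, -1) = (9, -4, -5)
  D2: (8, -4, -4) + (0, 1, -1) = (8, -3, -5)
  D3: (8, -4, -4) + (-1, 1, 0) = (7, -3, -4)
  D4: (8, -4, -4) + (-1, 0, 1) = (7, -4, -3)
  D5: (8, -4, -4) + (0, -1, 1) = (8, -5, -3)

Answer: 9 -5 -4
9 -4 -5
8 -3 -5
7 -3 -4
7 -4 -3
8 -5 -3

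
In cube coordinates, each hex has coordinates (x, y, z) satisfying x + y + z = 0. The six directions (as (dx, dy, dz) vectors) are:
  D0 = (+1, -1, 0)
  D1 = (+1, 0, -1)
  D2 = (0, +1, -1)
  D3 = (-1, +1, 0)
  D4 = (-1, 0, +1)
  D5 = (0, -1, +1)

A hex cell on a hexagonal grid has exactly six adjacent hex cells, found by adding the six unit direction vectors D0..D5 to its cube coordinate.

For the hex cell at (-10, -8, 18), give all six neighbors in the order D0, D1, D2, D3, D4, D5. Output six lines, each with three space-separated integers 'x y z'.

Answer: -9 -9 18
-9 -8 17
-10 -7 17
-11 -7 18
-11 -8 19
-10 -9 19

Derivation:
Center: (-10, -8, 18). Add each direction:
  D0: (-10, -8, 18) + (1, -1, 0) = (-9, -9, 18)
  D1: (-10, -8, 18) + (1, 0, -1) = (-9, -8, 17)
  D2: (-10, -8, 18) + (0, 1, -1) = (-10, -7, 17)
  D3: (-10, -8, 18) + (-1, 1, 0) = (-11, -7, 18)
  D4: (-10, -8, 18) + (-1, 0, 1) = (-11, -8, 19)
  D5: (-10, -8, 18) + (0, -1, 1) = (-10, -9, 19)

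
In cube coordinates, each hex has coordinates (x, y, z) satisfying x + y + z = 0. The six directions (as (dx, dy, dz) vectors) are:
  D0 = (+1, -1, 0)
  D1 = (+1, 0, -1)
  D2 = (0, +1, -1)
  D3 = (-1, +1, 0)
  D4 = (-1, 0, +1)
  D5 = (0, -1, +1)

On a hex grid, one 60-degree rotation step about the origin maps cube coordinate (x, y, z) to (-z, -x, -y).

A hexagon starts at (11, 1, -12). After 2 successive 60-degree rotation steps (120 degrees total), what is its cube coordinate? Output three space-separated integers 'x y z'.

Answer: 1 -12 11

Derivation:
Start: (11, 1, -12)
Step 1: (11, 1, -12) -> (-(-12), -(11), -(1)) = (12, -11, -1)
Step 2: (12, -11, -1) -> (-(-1), -(12), -(-11)) = (1, -12, 11)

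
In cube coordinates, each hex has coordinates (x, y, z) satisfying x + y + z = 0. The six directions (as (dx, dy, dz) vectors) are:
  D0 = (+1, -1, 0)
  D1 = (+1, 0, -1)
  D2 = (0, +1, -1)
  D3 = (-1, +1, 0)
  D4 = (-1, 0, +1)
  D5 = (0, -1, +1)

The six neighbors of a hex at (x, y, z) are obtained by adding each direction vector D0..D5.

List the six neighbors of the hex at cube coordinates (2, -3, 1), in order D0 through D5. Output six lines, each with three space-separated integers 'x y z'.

Answer: 3 -4 1
3 -3 0
2 -2 0
1 -2 1
1 -3 2
2 -4 2

Derivation:
Center: (2, -3, 1). Add each direction:
  D0: (2, -3, 1) + (1, -1, 0) = (3, -4, 1)
  D1: (2, -3, 1) + (1, 0, -1) = (3, -3, 0)
  D2: (2, -3, 1) + (0, 1, -1) = (2, -2, 0)
  D3: (2, -3, 1) + (-1, 1, 0) = (1, -2, 1)
  D4: (2, -3, 1) + (-1, 0, 1) = (1, -3, 2)
  D5: (2, -3, 1) + (0, -1, 1) = (2, -4, 2)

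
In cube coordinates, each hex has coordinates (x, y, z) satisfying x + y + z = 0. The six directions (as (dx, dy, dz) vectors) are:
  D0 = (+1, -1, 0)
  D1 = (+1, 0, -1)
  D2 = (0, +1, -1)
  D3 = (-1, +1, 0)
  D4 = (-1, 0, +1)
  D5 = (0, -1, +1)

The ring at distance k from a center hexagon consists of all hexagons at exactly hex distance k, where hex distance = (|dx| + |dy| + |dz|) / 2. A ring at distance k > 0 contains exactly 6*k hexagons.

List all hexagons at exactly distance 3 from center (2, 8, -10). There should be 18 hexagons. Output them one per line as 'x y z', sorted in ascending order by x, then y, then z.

Answer: -1 8 -7
-1 9 -8
-1 10 -9
-1 11 -10
0 7 -7
0 11 -11
1 6 -7
1 11 -12
2 5 -7
2 11 -13
3 5 -8
3 10 -13
4 5 -9
4 9 -13
5 5 -10
5 6 -11
5 7 -12
5 8 -13

Derivation:
Walk ring at distance 3 from (2, 8, -10):
Start at center + D4*3 = (-1, 8, -7)
  hex 0: (-1, 8, -7)
  hex 1: (0, 7, -7)
  hex 2: (1, 6, -7)
  hex 3: (2, 5, -7)
  hex 4: (3, 5, -8)
  hex 5: (4, 5, -9)
  hex 6: (5, 5, -10)
  hex 7: (5, 6, -11)
  hex 8: (5, 7, -12)
  hex 9: (5, 8, -13)
  hex 10: (4, 9, -13)
  hex 11: (3, 10, -13)
  hex 12: (2, 11, -13)
  hex 13: (1, 11, -12)
  hex 14: (0, 11, -11)
  hex 15: (-1, 11, -10)
  hex 16: (-1, 10, -9)
  hex 17: (-1, 9, -8)
Sorted: 18 hexes.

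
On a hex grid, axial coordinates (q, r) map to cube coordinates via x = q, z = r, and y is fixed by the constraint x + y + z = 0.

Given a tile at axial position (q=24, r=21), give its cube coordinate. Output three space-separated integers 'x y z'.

Answer: 24 -45 21

Derivation:
x = q = 24
z = r = 21
y = -x - z = -(24) - (21) = -45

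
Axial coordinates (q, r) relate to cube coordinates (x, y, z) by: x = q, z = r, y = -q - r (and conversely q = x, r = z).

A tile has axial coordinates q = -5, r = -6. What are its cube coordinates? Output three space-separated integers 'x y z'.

Answer: -5 11 -6

Derivation:
x = q = -5
z = r = -6
y = -x - z = -(-5) - (-6) = 11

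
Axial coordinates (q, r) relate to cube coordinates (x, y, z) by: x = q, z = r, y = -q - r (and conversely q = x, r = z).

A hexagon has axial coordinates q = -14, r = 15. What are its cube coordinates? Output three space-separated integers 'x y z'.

Answer: -14 -1 15

Derivation:
x = q = -14
z = r = 15
y = -x - z = -(-14) - (15) = -1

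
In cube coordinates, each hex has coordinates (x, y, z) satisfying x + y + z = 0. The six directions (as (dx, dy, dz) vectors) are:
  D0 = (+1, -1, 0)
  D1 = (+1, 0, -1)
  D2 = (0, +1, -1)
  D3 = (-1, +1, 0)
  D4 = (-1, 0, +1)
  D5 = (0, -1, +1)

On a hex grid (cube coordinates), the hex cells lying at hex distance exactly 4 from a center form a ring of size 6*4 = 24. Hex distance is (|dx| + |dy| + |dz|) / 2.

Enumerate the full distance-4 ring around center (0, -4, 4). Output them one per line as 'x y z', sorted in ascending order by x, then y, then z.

Walk ring at distance 4 from (0, -4, 4):
Start at center + D4*4 = (-4, -4, 8)
  hex 0: (-4, -4, 8)
  hex 1: (-3, -5, 8)
  hex 2: (-2, -6, 8)
  hex 3: (-1, -7, 8)
  hex 4: (0, -8, 8)
  hex 5: (1, -8, 7)
  hex 6: (2, -8, 6)
  hex 7: (3, -8, 5)
  hex 8: (4, -8, 4)
  hex 9: (4, -7, 3)
  hex 10: (4, -6, 2)
  hex 11: (4, -5, 1)
  hex 12: (4, -4, 0)
  hex 13: (3, -3, 0)
  hex 14: (2, -2, 0)
  hex 15: (1, -1, 0)
  hex 16: (0, 0, 0)
  hex 17: (-1, 0, 1)
  hex 18: (-2, 0, 2)
  hex 19: (-3, 0, 3)
  hex 20: (-4, 0, 4)
  hex 21: (-4, -1, 5)
  hex 22: (-4, -2, 6)
  hex 23: (-4, -3, 7)
Sorted: 24 hexes.

Answer: -4 -4 8
-4 -3 7
-4 -2 6
-4 -1 5
-4 0 4
-3 -5 8
-3 0 3
-2 -6 8
-2 0 2
-1 -7 8
-1 0 1
0 -8 8
0 0 0
1 -8 7
1 -1 0
2 -8 6
2 -2 0
3 -8 5
3 -3 0
4 -8 4
4 -7 3
4 -6 2
4 -5 1
4 -4 0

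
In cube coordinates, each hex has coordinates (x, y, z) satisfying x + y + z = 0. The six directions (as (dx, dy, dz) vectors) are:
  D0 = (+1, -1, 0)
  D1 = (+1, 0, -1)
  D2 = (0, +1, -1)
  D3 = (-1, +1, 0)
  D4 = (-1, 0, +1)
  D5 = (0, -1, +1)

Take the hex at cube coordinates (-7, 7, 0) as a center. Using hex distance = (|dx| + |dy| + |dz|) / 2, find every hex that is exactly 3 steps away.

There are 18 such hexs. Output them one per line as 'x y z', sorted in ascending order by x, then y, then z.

Walk ring at distance 3 from (-7, 7, 0):
Start at center + D4*3 = (-10, 7, 3)
  hex 0: (-10, 7, 3)
  hex 1: (-9, 6, 3)
  hex 2: (-8, 5, 3)
  hex 3: (-7, 4, 3)
  hex 4: (-6, 4, 2)
  hex 5: (-5, 4, 1)
  hex 6: (-4, 4, 0)
  hex 7: (-4, 5, -1)
  hex 8: (-4, 6, -2)
  hex 9: (-4, 7, -3)
  hex 10: (-5, 8, -3)
  hex 11: (-6, 9, -3)
  hex 12: (-7, 10, -3)
  hex 13: (-8, 10, -2)
  hex 14: (-9, 10, -1)
  hex 15: (-10, 10, 0)
  hex 16: (-10, 9, 1)
  hex 17: (-10, 8, 2)
Sorted: 18 hexes.

Answer: -10 7 3
-10 8 2
-10 9 1
-10 10 0
-9 6 3
-9 10 -1
-8 5 3
-8 10 -2
-7 4 3
-7 10 -3
-6 4 2
-6 9 -3
-5 4 1
-5 8 -3
-4 4 0
-4 5 -1
-4 6 -2
-4 7 -3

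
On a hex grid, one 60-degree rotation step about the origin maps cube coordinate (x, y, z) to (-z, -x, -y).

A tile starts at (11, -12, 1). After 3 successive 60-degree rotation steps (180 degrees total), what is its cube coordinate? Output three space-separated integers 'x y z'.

Start: (11, -12, 1)
Step 1: (11, -12, 1) -> (-(1), -(11), -(-12)) = (-1, -11, 12)
Step 2: (-1, -11, 12) -> (-(12), -(-1), -(-11)) = (-12, 1, 11)
Step 3: (-12, 1, 11) -> (-(11), -(-12), -(1)) = (-11, 12, -1)

Answer: -11 12 -1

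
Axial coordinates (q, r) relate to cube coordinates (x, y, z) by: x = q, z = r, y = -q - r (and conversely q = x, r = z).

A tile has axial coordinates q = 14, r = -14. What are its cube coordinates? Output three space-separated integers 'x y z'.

x = q = 14
z = r = -14
y = -x - z = -(14) - (-14) = 0

Answer: 14 0 -14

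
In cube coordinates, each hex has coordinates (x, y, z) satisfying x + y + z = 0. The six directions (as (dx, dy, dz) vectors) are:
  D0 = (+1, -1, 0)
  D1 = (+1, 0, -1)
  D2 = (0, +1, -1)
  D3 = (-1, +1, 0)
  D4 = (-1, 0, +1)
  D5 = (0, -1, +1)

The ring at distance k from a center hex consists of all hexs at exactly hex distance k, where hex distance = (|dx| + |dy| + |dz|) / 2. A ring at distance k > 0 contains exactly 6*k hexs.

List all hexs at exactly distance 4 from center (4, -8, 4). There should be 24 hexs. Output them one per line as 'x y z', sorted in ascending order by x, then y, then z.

Answer: 0 -8 8
0 -7 7
0 -6 6
0 -5 5
0 -4 4
1 -9 8
1 -4 3
2 -10 8
2 -4 2
3 -11 8
3 -4 1
4 -12 8
4 -4 0
5 -12 7
5 -5 0
6 -12 6
6 -6 0
7 -12 5
7 -7 0
8 -12 4
8 -11 3
8 -10 2
8 -9 1
8 -8 0

Derivation:
Walk ring at distance 4 from (4, -8, 4):
Start at center + D4*4 = (0, -8, 8)
  hex 0: (0, -8, 8)
  hex 1: (1, -9, 8)
  hex 2: (2, -10, 8)
  hex 3: (3, -11, 8)
  hex 4: (4, -12, 8)
  hex 5: (5, -12, 7)
  hex 6: (6, -12, 6)
  hex 7: (7, -12, 5)
  hex 8: (8, -12, 4)
  hex 9: (8, -11, 3)
  hex 10: (8, -10, 2)
  hex 11: (8, -9, 1)
  hex 12: (8, -8, 0)
  hex 13: (7, -7, 0)
  hex 14: (6, -6, 0)
  hex 15: (5, -5, 0)
  hex 16: (4, -4, 0)
  hex 17: (3, -4, 1)
  hex 18: (2, -4, 2)
  hex 19: (1, -4, 3)
  hex 20: (0, -4, 4)
  hex 21: (0, -5, 5)
  hex 22: (0, -6, 6)
  hex 23: (0, -7, 7)
Sorted: 24 hexes.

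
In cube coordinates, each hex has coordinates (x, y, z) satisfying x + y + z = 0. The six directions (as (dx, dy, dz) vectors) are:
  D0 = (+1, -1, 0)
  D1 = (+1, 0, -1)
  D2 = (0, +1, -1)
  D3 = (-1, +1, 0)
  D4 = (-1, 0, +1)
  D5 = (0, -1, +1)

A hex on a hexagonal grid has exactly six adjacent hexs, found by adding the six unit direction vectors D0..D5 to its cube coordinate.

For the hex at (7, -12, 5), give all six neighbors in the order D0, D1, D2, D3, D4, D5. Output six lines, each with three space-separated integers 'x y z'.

Center: (7, -12, 5). Add each direction:
  D0: (7, -12, 5) + (1, -1, 0) = (8, -13, 5)
  D1: (7, -12, 5) + (1, 0, -1) = (8, -12, 4)
  D2: (7, -12, 5) + (0, 1, -1) = (7, -11, 4)
  D3: (7, -12, 5) + (-1, 1, 0) = (6, -11, 5)
  D4: (7, -12, 5) + (-1, 0, 1) = (6, -12, 6)
  D5: (7, -12, 5) + (0, -1, 1) = (7, -13, 6)

Answer: 8 -13 5
8 -12 4
7 -11 4
6 -11 5
6 -12 6
7 -13 6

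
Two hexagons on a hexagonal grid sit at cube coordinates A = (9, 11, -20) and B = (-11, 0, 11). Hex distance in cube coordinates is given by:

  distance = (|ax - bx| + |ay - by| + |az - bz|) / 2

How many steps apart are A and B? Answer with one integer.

|ax - bx| = |9 - (-11)| = 20
|ay - by| = |11 - 0| = 11
|az - bz| = |-20 - 11| = 31
distance = (20 + 11 + 31) / 2 = 62 / 2 = 31

Answer: 31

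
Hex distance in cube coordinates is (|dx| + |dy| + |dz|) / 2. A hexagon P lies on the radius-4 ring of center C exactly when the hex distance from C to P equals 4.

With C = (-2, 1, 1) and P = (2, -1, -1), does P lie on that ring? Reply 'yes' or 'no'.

|px - cx| = |2 - (-2)| = 4
|py - cy| = |-1 - 1| = 2
|pz - cz| = |-1 - 1| = 2
distance = (4+2+2)/2 = 8/2 = 4
radius = 4; distance == radius -> yes

Answer: yes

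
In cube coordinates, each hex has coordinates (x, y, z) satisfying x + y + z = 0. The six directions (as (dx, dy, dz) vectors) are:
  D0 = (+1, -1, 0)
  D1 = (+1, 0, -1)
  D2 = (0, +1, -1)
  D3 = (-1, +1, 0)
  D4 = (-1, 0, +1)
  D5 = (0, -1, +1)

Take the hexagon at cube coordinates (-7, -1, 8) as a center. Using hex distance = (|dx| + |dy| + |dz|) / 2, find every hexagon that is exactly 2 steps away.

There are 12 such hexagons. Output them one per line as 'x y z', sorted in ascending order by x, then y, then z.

Walk ring at distance 2 from (-7, -1, 8):
Start at center + D4*2 = (-9, -1, 10)
  hex 0: (-9, -1, 10)
  hex 1: (-8, -2, 10)
  hex 2: (-7, -3, 10)
  hex 3: (-6, -3, 9)
  hex 4: (-5, -3, 8)
  hex 5: (-5, -2, 7)
  hex 6: (-5, -1, 6)
  hex 7: (-6, 0, 6)
  hex 8: (-7, 1, 6)
  hex 9: (-8, 1, 7)
  hex 10: (-9, 1, 8)
  hex 11: (-9, 0, 9)
Sorted: 12 hexes.

Answer: -9 -1 10
-9 0 9
-9 1 8
-8 -2 10
-8 1 7
-7 -3 10
-7 1 6
-6 -3 9
-6 0 6
-5 -3 8
-5 -2 7
-5 -1 6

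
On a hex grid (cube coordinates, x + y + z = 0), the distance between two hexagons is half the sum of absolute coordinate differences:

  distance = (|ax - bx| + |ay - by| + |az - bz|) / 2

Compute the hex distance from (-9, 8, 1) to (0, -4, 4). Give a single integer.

|ax - bx| = |-9 - 0| = 9
|ay - by| = |8 - (-4)| = 12
|az - bz| = |1 - 4| = 3
distance = (9 + 12 + 3) / 2 = 24 / 2 = 12

Answer: 12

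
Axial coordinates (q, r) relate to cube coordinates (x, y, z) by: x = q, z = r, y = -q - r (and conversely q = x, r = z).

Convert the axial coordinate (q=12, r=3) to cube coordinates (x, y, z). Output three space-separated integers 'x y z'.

Answer: 12 -15 3

Derivation:
x = q = 12
z = r = 3
y = -x - z = -(12) - (3) = -15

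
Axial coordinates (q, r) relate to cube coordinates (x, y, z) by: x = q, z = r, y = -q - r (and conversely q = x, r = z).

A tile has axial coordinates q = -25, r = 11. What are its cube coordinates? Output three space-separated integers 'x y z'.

x = q = -25
z = r = 11
y = -x - z = -(-25) - (11) = 14

Answer: -25 14 11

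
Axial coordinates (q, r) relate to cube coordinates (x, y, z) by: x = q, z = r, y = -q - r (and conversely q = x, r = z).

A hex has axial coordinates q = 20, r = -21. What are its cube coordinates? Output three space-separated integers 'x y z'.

x = q = 20
z = r = -21
y = -x - z = -(20) - (-21) = 1

Answer: 20 1 -21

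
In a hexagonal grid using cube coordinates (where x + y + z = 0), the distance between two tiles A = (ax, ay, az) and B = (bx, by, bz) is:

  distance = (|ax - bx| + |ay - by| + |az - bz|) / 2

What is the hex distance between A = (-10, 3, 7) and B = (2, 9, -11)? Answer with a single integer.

|ax - bx| = |-10 - 2| = 12
|ay - by| = |3 - 9| = 6
|az - bz| = |7 - (-11)| = 18
distance = (12 + 6 + 18) / 2 = 36 / 2 = 18

Answer: 18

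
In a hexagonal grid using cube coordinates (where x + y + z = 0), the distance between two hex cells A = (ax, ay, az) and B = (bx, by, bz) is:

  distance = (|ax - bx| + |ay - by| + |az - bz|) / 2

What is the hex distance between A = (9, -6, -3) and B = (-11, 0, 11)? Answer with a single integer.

|ax - bx| = |9 - (-11)| = 20
|ay - by| = |-6 - 0| = 6
|az - bz| = |-3 - 11| = 14
distance = (20 + 6 + 14) / 2 = 40 / 2 = 20

Answer: 20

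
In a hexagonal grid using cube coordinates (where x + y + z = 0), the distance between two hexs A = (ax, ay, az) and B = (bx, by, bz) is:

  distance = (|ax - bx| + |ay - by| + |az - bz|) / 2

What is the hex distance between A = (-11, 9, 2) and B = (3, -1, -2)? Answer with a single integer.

Answer: 14

Derivation:
|ax - bx| = |-11 - 3| = 14
|ay - by| = |9 - (-1)| = 10
|az - bz| = |2 - (-2)| = 4
distance = (14 + 10 + 4) / 2 = 28 / 2 = 14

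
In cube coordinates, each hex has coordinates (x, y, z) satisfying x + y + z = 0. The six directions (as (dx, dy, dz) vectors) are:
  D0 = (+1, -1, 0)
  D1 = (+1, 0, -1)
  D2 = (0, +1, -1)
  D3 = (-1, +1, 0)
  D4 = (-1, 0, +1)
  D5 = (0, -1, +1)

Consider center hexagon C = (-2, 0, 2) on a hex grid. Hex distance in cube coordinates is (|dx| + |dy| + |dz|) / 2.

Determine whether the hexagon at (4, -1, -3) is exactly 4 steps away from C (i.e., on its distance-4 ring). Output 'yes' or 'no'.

Answer: no

Derivation:
|px - cx| = |4 - (-2)| = 6
|py - cy| = |-1 - 0| = 1
|pz - cz| = |-3 - 2| = 5
distance = (6+1+5)/2 = 12/2 = 6
radius = 4; distance != radius -> no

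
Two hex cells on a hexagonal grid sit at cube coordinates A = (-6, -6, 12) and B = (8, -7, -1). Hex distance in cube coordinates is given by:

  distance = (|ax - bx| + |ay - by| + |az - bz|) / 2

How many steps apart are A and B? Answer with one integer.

Answer: 14

Derivation:
|ax - bx| = |-6 - 8| = 14
|ay - by| = |-6 - (-7)| = 1
|az - bz| = |12 - (-1)| = 13
distance = (14 + 1 + 13) / 2 = 28 / 2 = 14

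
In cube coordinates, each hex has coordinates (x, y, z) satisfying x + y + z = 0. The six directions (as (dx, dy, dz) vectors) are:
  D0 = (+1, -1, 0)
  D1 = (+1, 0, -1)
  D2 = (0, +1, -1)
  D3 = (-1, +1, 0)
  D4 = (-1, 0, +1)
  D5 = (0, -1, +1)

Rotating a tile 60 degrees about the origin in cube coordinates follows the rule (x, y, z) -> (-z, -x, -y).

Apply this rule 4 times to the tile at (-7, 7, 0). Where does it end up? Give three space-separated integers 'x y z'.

Start: (-7, 7, 0)
Step 1: (-7, 7, 0) -> (-(0), -(-7), -(7)) = (0, 7, -7)
Step 2: (0, 7, -7) -> (-(-7), -(0), -(7)) = (7, 0, -7)
Step 3: (7, 0, -7) -> (-(-7), -(7), -(0)) = (7, -7, 0)
Step 4: (7, -7, 0) -> (-(0), -(7), -(-7)) = (0, -7, 7)

Answer: 0 -7 7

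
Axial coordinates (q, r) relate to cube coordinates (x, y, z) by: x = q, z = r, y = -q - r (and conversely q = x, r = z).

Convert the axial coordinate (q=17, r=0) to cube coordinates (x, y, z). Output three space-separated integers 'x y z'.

x = q = 17
z = r = 0
y = -x - z = -(17) - (0) = -17

Answer: 17 -17 0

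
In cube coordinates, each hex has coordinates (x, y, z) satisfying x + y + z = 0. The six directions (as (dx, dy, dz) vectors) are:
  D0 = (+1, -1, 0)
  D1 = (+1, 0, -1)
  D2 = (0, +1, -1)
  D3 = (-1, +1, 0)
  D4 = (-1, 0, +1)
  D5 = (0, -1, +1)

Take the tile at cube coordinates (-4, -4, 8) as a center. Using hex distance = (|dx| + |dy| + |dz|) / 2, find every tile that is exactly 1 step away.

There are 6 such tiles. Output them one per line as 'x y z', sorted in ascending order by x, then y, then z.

Walk ring at distance 1 from (-4, -4, 8):
Start at center + D4*1 = (-5, -4, 9)
  hex 0: (-5, -4, 9)
  hex 1: (-4, -5, 9)
  hex 2: (-3, -5, 8)
  hex 3: (-3, -4, 7)
  hex 4: (-4, -3, 7)
  hex 5: (-5, -3, 8)
Sorted: 6 hexes.

Answer: -5 -4 9
-5 -3 8
-4 -5 9
-4 -3 7
-3 -5 8
-3 -4 7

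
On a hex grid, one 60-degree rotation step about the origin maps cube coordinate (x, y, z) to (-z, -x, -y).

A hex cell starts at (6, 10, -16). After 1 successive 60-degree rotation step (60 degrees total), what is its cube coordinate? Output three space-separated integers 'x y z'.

Start: (6, 10, -16)
Step 1: (6, 10, -16) -> (-(-16), -(6), -(10)) = (16, -6, -10)

Answer: 16 -6 -10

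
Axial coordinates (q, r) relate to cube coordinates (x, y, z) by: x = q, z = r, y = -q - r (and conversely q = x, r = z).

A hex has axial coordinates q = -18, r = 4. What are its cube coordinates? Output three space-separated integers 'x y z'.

Answer: -18 14 4

Derivation:
x = q = -18
z = r = 4
y = -x - z = -(-18) - (4) = 14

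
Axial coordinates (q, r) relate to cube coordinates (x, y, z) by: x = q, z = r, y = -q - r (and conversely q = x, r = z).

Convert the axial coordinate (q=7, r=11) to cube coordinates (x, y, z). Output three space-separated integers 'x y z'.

x = q = 7
z = r = 11
y = -x - z = -(7) - (11) = -18

Answer: 7 -18 11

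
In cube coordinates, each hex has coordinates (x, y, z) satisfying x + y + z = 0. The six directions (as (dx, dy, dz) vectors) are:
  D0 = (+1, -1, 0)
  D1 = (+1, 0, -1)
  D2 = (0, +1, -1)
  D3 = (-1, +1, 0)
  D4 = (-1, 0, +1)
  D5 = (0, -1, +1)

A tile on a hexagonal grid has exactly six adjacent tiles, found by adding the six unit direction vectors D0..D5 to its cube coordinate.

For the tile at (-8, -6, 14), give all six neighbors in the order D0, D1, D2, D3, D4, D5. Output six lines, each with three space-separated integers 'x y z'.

Answer: -7 -7 14
-7 -6 13
-8 -5 13
-9 -5 14
-9 -6 15
-8 -7 15

Derivation:
Center: (-8, -6, 14). Add each direction:
  D0: (-8, -6, 14) + (1, -1, 0) = (-7, -7, 14)
  D1: (-8, -6, 14) + (1, 0, -1) = (-7, -6, 13)
  D2: (-8, -6, 14) + (0, 1, -1) = (-8, -5, 13)
  D3: (-8, -6, 14) + (-1, 1, 0) = (-9, -5, 14)
  D4: (-8, -6, 14) + (-1, 0, 1) = (-9, -6, 15)
  D5: (-8, -6, 14) + (0, -1, 1) = (-8, -7, 15)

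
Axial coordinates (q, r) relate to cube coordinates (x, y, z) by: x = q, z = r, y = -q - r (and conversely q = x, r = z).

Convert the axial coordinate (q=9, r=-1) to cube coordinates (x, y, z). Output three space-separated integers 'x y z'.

x = q = 9
z = r = -1
y = -x - z = -(9) - (-1) = -8

Answer: 9 -8 -1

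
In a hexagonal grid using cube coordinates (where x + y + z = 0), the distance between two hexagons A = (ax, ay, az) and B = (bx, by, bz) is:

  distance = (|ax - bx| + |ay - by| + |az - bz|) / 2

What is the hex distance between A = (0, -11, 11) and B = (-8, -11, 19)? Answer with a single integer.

|ax - bx| = |0 - (-8)| = 8
|ay - by| = |-11 - (-11)| = 0
|az - bz| = |11 - 19| = 8
distance = (8 + 0 + 8) / 2 = 16 / 2 = 8

Answer: 8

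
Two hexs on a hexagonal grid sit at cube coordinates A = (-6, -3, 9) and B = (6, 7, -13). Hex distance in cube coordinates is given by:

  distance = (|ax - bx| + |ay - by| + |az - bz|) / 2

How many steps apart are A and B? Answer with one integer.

|ax - bx| = |-6 - 6| = 12
|ay - by| = |-3 - 7| = 10
|az - bz| = |9 - (-13)| = 22
distance = (12 + 10 + 22) / 2 = 44 / 2 = 22

Answer: 22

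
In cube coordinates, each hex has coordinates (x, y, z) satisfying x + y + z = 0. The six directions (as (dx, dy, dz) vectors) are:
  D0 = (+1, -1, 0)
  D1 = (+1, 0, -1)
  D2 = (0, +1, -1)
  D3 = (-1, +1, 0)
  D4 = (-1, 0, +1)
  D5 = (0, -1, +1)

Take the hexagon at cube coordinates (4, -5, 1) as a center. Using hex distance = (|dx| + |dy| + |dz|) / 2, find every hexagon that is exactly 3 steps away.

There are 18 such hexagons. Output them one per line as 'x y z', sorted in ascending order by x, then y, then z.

Answer: 1 -5 4
1 -4 3
1 -3 2
1 -2 1
2 -6 4
2 -2 0
3 -7 4
3 -2 -1
4 -8 4
4 -2 -2
5 -8 3
5 -3 -2
6 -8 2
6 -4 -2
7 -8 1
7 -7 0
7 -6 -1
7 -5 -2

Derivation:
Walk ring at distance 3 from (4, -5, 1):
Start at center + D4*3 = (1, -5, 4)
  hex 0: (1, -5, 4)
  hex 1: (2, -6, 4)
  hex 2: (3, -7, 4)
  hex 3: (4, -8, 4)
  hex 4: (5, -8, 3)
  hex 5: (6, -8, 2)
  hex 6: (7, -8, 1)
  hex 7: (7, -7, 0)
  hex 8: (7, -6, -1)
  hex 9: (7, -5, -2)
  hex 10: (6, -4, -2)
  hex 11: (5, -3, -2)
  hex 12: (4, -2, -2)
  hex 13: (3, -2, -1)
  hex 14: (2, -2, 0)
  hex 15: (1, -2, 1)
  hex 16: (1, -3, 2)
  hex 17: (1, -4, 3)
Sorted: 18 hexes.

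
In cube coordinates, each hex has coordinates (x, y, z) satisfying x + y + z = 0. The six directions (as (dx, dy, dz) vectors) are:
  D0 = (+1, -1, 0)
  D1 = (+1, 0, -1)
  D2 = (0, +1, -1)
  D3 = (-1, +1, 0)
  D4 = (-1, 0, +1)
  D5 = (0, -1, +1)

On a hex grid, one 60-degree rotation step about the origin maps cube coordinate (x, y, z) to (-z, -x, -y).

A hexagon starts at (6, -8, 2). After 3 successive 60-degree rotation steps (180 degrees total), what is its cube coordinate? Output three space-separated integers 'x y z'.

Start: (6, -8, 2)
Step 1: (6, -8, 2) -> (-(2), -(6), -(-8)) = (-2, -6, 8)
Step 2: (-2, -6, 8) -> (-(8), -(-2), -(-6)) = (-8, 2, 6)
Step 3: (-8, 2, 6) -> (-(6), -(-8), -(2)) = (-6, 8, -2)

Answer: -6 8 -2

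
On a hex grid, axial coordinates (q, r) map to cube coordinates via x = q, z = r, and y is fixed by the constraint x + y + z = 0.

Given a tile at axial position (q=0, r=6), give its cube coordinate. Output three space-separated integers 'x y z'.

x = q = 0
z = r = 6
y = -x - z = -(0) - (6) = -6

Answer: 0 -6 6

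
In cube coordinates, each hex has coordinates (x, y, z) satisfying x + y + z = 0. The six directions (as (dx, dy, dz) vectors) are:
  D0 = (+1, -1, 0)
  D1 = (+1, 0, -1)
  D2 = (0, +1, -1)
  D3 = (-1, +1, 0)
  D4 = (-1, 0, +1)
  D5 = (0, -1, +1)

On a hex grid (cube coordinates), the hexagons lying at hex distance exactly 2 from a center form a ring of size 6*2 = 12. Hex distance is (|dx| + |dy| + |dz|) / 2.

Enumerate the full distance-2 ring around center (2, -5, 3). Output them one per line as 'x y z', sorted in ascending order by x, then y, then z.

Walk ring at distance 2 from (2, -5, 3):
Start at center + D4*2 = (0, -5, 5)
  hex 0: (0, -5, 5)
  hex 1: (1, -6, 5)
  hex 2: (2, -7, 5)
  hex 3: (3, -7, 4)
  hex 4: (4, -7, 3)
  hex 5: (4, -6, 2)
  hex 6: (4, -5, 1)
  hex 7: (3, -4, 1)
  hex 8: (2, -3, 1)
  hex 9: (1, -3, 2)
  hex 10: (0, -3, 3)
  hex 11: (0, -4, 4)
Sorted: 12 hexes.

Answer: 0 -5 5
0 -4 4
0 -3 3
1 -6 5
1 -3 2
2 -7 5
2 -3 1
3 -7 4
3 -4 1
4 -7 3
4 -6 2
4 -5 1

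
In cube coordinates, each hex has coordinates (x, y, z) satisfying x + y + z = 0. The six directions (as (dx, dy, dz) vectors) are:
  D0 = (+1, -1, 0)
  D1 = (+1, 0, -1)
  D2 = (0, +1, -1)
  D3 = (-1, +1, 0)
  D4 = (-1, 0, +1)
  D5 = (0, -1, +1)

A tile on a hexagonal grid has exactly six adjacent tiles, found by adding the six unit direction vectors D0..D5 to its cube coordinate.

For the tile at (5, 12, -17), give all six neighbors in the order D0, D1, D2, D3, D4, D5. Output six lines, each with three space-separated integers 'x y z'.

Center: (5, 12, -17). Add each direction:
  D0: (5, 12, -17) + (1, -1, 0) = (6, 11, -17)
  D1: (5, 12, -17) + (1, 0, -1) = (6, 12, -18)
  D2: (5, 12, -17) + (0, 1, -1) = (5, 13, -18)
  D3: (5, 12, -17) + (-1, 1, 0) = (4, 13, -17)
  D4: (5, 12, -17) + (-1, 0, 1) = (4, 12, -16)
  D5: (5, 12, -17) + (0, -1, 1) = (5, 11, -16)

Answer: 6 11 -17
6 12 -18
5 13 -18
4 13 -17
4 12 -16
5 11 -16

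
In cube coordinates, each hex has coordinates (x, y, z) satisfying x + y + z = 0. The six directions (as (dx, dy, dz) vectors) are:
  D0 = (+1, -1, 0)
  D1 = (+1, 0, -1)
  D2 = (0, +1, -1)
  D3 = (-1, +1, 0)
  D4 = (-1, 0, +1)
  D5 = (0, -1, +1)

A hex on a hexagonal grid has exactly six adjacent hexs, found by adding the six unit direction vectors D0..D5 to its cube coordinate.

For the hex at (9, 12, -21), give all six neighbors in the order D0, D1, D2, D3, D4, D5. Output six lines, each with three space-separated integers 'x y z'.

Answer: 10 11 -21
10 12 -22
9 13 -22
8 13 -21
8 12 -20
9 11 -20

Derivation:
Center: (9, 12, -21). Add each direction:
  D0: (9, 12, -21) + (1, -1, 0) = (10, 11, -21)
  D1: (9, 12, -21) + (1, 0, -1) = (10, 12, -22)
  D2: (9, 12, -21) + (0, 1, -1) = (9, 13, -22)
  D3: (9, 12, -21) + (-1, 1, 0) = (8, 13, -21)
  D4: (9, 12, -21) + (-1, 0, 1) = (8, 12, -20)
  D5: (9, 12, -21) + (0, -1, 1) = (9, 11, -20)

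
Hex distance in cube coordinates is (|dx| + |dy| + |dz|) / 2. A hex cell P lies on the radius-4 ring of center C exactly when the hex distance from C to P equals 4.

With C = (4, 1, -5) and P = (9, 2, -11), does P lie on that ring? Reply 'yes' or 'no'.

|px - cx| = |9 - 4| = 5
|py - cy| = |2 - 1| = 1
|pz - cz| = |-11 - (-5)| = 6
distance = (5+1+6)/2 = 12/2 = 6
radius = 4; distance != radius -> no

Answer: no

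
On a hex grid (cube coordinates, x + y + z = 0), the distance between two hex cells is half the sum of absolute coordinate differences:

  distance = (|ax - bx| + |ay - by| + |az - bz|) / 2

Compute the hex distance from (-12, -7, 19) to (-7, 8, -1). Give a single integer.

Answer: 20

Derivation:
|ax - bx| = |-12 - (-7)| = 5
|ay - by| = |-7 - 8| = 15
|az - bz| = |19 - (-1)| = 20
distance = (5 + 15 + 20) / 2 = 40 / 2 = 20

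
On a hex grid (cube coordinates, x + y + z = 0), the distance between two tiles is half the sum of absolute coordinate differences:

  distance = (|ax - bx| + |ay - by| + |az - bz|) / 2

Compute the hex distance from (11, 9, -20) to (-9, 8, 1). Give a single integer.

|ax - bx| = |11 - (-9)| = 20
|ay - by| = |9 - 8| = 1
|az - bz| = |-20 - 1| = 21
distance = (20 + 1 + 21) / 2 = 42 / 2 = 21

Answer: 21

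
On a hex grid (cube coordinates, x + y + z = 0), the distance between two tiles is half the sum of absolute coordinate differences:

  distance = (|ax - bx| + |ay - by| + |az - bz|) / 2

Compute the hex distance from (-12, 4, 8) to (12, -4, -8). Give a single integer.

Answer: 24

Derivation:
|ax - bx| = |-12 - 12| = 24
|ay - by| = |4 - (-4)| = 8
|az - bz| = |8 - (-8)| = 16
distance = (24 + 8 + 16) / 2 = 48 / 2 = 24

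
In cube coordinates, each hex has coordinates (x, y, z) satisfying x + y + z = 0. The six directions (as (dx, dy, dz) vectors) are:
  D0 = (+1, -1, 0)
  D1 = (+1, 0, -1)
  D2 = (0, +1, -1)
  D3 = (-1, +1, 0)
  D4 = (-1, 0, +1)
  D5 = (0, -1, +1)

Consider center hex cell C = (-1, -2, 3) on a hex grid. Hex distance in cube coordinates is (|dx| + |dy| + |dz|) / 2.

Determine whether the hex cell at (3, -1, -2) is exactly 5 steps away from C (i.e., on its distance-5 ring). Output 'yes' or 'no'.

|px - cx| = |3 - (-1)| = 4
|py - cy| = |-1 - (-2)| = 1
|pz - cz| = |-2 - 3| = 5
distance = (4+1+5)/2 = 10/2 = 5
radius = 5; distance == radius -> yes

Answer: yes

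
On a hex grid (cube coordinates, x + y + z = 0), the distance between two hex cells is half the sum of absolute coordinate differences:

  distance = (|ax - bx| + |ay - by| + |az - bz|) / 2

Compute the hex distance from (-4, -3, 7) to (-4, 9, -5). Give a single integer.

|ax - bx| = |-4 - (-4)| = 0
|ay - by| = |-3 - 9| = 12
|az - bz| = |7 - (-5)| = 12
distance = (0 + 12 + 12) / 2 = 24 / 2 = 12

Answer: 12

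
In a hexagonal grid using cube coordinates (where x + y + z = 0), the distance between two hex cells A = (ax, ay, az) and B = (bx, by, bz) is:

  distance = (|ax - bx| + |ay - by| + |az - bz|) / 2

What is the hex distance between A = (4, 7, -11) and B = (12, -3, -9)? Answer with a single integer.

|ax - bx| = |4 - 12| = 8
|ay - by| = |7 - (-3)| = 10
|az - bz| = |-11 - (-9)| = 2
distance = (8 + 10 + 2) / 2 = 20 / 2 = 10

Answer: 10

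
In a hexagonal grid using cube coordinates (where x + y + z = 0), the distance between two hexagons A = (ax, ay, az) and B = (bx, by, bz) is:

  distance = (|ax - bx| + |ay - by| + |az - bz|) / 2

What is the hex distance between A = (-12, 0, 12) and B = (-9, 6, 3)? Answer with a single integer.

Answer: 9

Derivation:
|ax - bx| = |-12 - (-9)| = 3
|ay - by| = |0 - 6| = 6
|az - bz| = |12 - 3| = 9
distance = (3 + 6 + 9) / 2 = 18 / 2 = 9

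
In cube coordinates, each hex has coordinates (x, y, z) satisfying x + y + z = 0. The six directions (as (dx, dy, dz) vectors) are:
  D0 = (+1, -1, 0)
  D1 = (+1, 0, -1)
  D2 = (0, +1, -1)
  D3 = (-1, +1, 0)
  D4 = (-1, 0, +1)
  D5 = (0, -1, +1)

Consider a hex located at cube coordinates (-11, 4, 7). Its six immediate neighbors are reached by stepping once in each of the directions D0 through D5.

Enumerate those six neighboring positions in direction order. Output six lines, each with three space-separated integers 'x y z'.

Center: (-11, 4, 7). Add each direction:
  D0: (-11, 4, 7) + (1, -1, 0) = (-10, 3, 7)
  D1: (-11, 4, 7) + (1, 0, -1) = (-10, 4, 6)
  D2: (-11, 4, 7) + (0, 1, -1) = (-11, 5, 6)
  D3: (-11, 4, 7) + (-1, 1, 0) = (-12, 5, 7)
  D4: (-11, 4, 7) + (-1, 0, 1) = (-12, 4, 8)
  D5: (-11, 4, 7) + (0, -1, 1) = (-11, 3, 8)

Answer: -10 3 7
-10 4 6
-11 5 6
-12 5 7
-12 4 8
-11 3 8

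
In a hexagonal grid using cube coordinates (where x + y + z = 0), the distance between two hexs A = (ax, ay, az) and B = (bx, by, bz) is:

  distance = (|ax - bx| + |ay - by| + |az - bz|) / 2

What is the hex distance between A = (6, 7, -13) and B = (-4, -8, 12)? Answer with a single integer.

Answer: 25

Derivation:
|ax - bx| = |6 - (-4)| = 10
|ay - by| = |7 - (-8)| = 15
|az - bz| = |-13 - 12| = 25
distance = (10 + 15 + 25) / 2 = 50 / 2 = 25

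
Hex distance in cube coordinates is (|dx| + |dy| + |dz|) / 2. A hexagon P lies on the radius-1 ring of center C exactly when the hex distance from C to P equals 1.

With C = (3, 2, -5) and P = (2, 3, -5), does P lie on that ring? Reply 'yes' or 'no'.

|px - cx| = |2 - 3| = 1
|py - cy| = |3 - 2| = 1
|pz - cz| = |-5 - (-5)| = 0
distance = (1+1+0)/2 = 2/2 = 1
radius = 1; distance == radius -> yes

Answer: yes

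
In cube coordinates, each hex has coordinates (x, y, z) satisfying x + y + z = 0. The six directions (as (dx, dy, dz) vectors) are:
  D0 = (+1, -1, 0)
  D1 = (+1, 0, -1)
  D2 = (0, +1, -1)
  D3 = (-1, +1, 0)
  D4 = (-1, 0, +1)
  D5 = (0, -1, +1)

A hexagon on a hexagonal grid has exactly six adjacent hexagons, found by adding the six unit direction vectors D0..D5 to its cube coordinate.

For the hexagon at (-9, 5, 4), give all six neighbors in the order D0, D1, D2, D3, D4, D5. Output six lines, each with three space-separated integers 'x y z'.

Center: (-9, 5, 4). Add each direction:
  D0: (-9, 5, 4) + (1, -1, 0) = (-8, 4, 4)
  D1: (-9, 5, 4) + (1, 0, -1) = (-8, 5, 3)
  D2: (-9, 5, 4) + (0, 1, -1) = (-9, 6, 3)
  D3: (-9, 5, 4) + (-1, 1, 0) = (-10, 6, 4)
  D4: (-9, 5, 4) + (-1, 0, 1) = (-10, 5, 5)
  D5: (-9, 5, 4) + (0, -1, 1) = (-9, 4, 5)

Answer: -8 4 4
-8 5 3
-9 6 3
-10 6 4
-10 5 5
-9 4 5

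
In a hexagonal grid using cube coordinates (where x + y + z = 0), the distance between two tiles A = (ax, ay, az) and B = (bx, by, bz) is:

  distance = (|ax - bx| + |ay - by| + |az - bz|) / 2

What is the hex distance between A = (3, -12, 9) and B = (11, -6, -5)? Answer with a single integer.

Answer: 14

Derivation:
|ax - bx| = |3 - 11| = 8
|ay - by| = |-12 - (-6)| = 6
|az - bz| = |9 - (-5)| = 14
distance = (8 + 6 + 14) / 2 = 28 / 2 = 14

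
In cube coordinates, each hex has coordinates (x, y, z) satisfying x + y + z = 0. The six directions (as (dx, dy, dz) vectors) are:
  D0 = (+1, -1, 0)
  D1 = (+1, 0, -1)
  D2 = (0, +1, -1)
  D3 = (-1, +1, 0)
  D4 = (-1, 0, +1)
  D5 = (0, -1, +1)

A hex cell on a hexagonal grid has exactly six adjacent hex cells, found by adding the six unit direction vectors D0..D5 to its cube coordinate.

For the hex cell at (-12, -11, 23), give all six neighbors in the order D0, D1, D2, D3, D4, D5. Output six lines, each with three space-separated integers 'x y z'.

Center: (-12, -11, 23). Add each direction:
  D0: (-12, -11, 23) + (1, -1, 0) = (-11, -12, 23)
  D1: (-12, -11, 23) + (1, 0, -1) = (-11, -11, 22)
  D2: (-12, -11, 23) + (0, 1, -1) = (-12, -10, 22)
  D3: (-12, -11, 23) + (-1, 1, 0) = (-13, -10, 23)
  D4: (-12, -11, 23) + (-1, 0, 1) = (-13, -11, 24)
  D5: (-12, -11, 23) + (0, -1, 1) = (-12, -12, 24)

Answer: -11 -12 23
-11 -11 22
-12 -10 22
-13 -10 23
-13 -11 24
-12 -12 24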